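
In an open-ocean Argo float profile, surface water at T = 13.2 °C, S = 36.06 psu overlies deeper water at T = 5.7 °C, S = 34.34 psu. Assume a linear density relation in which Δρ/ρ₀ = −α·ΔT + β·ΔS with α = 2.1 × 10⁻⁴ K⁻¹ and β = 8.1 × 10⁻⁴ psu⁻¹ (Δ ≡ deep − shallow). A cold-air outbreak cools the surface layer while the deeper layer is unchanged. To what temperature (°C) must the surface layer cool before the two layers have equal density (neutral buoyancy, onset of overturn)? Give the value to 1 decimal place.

Neutral buoyancy requires Δρ = 0, i.e. −α(T_deep − T_surf′) + β(S_deep − S_surf) = 0.
T_surf′ = T_deep − (β/α)·ΔS = 5.7 − (8.1 × 10⁻⁴/2.1 × 10⁻⁴)·(-1.72) = 12.334 °C.
Cooling required: 13.2 − (12.334) = 0.866 °C.

12.3 °C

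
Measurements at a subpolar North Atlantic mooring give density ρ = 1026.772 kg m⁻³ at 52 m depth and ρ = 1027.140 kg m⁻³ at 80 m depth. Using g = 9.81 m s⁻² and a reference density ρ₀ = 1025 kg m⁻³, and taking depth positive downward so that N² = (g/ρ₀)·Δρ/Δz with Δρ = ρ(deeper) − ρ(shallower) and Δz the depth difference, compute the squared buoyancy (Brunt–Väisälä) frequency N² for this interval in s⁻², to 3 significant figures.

Δρ = 1027.140 − 1026.772 = 0.368 kg m⁻³ over Δz = 80 − 52 = 28 m.
N² = (9.81/1025) × (0.368/28) = 1.2579 × 10⁻⁴ s⁻² ≈ 1.26 × 10⁻⁴ s⁻².
A positive N² confirms static stability across the interval.

1.26 × 10⁻⁴ s⁻²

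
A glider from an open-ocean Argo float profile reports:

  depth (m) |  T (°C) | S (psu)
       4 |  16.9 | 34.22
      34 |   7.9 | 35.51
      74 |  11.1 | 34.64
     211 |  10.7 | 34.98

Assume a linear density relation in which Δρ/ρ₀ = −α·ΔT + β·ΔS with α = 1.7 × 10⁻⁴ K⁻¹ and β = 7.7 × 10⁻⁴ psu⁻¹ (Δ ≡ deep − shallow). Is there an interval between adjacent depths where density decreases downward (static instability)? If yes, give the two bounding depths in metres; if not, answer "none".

34–74 m

Evaluate Δρ/ρ₀ = −αΔT + βΔS across each adjacent pair:
  4–34 m: −αΔT+βΔS = −(1.7 × 10⁻⁴)(-9.0)+(7.7 × 10⁻⁴)(+1.29) = 2.5 × 10⁻³ → stable
  34–74 m: −αΔT+βΔS = −(1.7 × 10⁻⁴)(+3.2)+(7.7 × 10⁻⁴)(-0.87) = -1.2 × 10⁻³ → UNSTABLE
  74–211 m: −αΔT+βΔS = −(1.7 × 10⁻⁴)(-0.4)+(7.7 × 10⁻⁴)(+0.34) = 3.3 × 10⁻⁴ → stable
The 34–74 m interval has Δρ < 0: lighter water underlies denser water.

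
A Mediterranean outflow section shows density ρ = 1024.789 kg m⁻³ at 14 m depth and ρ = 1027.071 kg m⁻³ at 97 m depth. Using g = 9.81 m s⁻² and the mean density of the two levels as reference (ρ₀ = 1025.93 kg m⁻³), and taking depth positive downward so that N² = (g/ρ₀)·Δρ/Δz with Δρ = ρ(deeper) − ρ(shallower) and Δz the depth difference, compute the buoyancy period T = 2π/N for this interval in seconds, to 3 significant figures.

388 s

Δρ = 1027.071 − 1024.789 = 2.282 kg m⁻³ over Δz = 97 − 14 = 83 m.
N² = (9.81/1025.93) × (2.282/83) = 2.6290 × 10⁻⁴ s⁻².
N = √(2.6290 × 10⁻⁴) = 0.016214 rad s⁻¹, so T = 2π/N = 387.52 s ≈ 388 s.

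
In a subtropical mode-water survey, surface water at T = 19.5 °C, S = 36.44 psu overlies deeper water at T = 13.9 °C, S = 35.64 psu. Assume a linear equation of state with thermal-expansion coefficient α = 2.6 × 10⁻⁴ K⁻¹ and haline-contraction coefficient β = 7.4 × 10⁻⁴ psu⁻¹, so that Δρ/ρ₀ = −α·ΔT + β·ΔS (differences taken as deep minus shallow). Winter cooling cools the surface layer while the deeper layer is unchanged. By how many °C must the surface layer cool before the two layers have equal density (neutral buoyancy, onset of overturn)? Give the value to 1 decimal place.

3.3 °C

Neutral buoyancy requires Δρ = 0, i.e. −α(T_deep − T_surf′) + β(S_deep − S_surf) = 0.
T_surf′ = T_deep − (β/α)·ΔS = 13.9 − (7.4 × 10⁻⁴/2.6 × 10⁻⁴)·(-0.80) = 16.177 °C.
Cooling required: 19.5 − (16.177) = 3.323 °C.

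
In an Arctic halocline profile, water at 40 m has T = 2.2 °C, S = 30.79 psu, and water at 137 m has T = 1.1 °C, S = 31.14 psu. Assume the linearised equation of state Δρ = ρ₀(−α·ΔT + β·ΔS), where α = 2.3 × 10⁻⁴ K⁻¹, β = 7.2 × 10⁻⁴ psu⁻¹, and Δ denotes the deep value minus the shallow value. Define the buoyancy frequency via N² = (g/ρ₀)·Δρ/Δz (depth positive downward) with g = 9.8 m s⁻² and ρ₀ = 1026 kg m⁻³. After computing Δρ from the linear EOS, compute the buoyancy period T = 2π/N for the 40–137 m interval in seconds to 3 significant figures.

880 s

ΔT = -1.1 K, ΔS = +0.35 psu (deep − shallow).
Δρ/ρ₀ = −αΔT + βΔS = 2.53 × 10⁻⁴ + 2.52 × 10⁻⁴ = 5.05 × 10⁻⁴, so Δρ ≈ 0.5181 kg m⁻³.
N² = (g/ρ₀)·Δρ/Δz = g·(Δρ/ρ₀)/Δz = 9.8 × 5.05 × 10⁻⁴ / 97 = 5.1021 × 10⁻⁵ s⁻².
N = √(5.1021 × 10⁻⁵) = 7.1429 × 10⁻³ rad s⁻¹ → T = 2π/N = 879.64 s ≈ 880 s.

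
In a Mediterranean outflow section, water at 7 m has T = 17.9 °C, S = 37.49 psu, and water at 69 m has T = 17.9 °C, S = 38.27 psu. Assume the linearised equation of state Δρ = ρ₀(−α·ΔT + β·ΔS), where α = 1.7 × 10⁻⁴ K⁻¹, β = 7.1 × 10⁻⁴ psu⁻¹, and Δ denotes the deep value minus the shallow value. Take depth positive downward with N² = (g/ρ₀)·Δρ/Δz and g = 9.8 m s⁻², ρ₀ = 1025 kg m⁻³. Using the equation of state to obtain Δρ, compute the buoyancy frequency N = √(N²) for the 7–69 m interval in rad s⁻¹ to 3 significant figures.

ΔT = +0.0 K, ΔS = +0.78 psu (deep − shallow).
Δρ/ρ₀ = −αΔT + βΔS = 0 + 5.538 × 10⁻⁴ = 5.538 × 10⁻⁴, so Δρ ≈ 0.5676 kg m⁻³.
N² = (g/ρ₀)·Δρ/Δz = g·(Δρ/ρ₀)/Δz = 9.8 × 5.538 × 10⁻⁴ / 62 = 8.7536 × 10⁻⁵ s⁻².
N = √(8.7536 × 10⁻⁵) = 9.3561 × 10⁻³ rad s⁻¹ ≈ 9.36 × 10⁻³ rad s⁻¹.

9.36 × 10⁻³ rad s⁻¹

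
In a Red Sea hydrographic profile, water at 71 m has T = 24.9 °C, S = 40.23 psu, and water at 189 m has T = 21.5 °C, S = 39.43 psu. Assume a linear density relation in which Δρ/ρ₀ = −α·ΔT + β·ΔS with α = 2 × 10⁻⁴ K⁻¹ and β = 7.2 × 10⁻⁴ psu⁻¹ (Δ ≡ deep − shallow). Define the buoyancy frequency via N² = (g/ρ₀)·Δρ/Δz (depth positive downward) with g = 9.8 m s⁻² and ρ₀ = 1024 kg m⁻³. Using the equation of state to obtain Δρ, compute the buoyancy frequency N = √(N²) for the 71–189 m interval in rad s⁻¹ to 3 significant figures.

2.94 × 10⁻³ rad s⁻¹

ΔT = -3.4 K, ΔS = -0.80 psu (deep − shallow).
Δρ/ρ₀ = −αΔT + βΔS = 6.80 × 10⁻⁴ − 5.76 × 10⁻⁴ = 1.04 × 10⁻⁴, so Δρ ≈ 0.1065 kg m⁻³.
N² = (g/ρ₀)·Δρ/Δz = g·(Δρ/ρ₀)/Δz = 9.8 × 1.04 × 10⁻⁴ / 118 = 8.6373 × 10⁻⁶ s⁻².
N = √(8.6373 × 10⁻⁶) = 2.9389 × 10⁻³ rad s⁻¹ ≈ 2.94 × 10⁻³ rad s⁻¹.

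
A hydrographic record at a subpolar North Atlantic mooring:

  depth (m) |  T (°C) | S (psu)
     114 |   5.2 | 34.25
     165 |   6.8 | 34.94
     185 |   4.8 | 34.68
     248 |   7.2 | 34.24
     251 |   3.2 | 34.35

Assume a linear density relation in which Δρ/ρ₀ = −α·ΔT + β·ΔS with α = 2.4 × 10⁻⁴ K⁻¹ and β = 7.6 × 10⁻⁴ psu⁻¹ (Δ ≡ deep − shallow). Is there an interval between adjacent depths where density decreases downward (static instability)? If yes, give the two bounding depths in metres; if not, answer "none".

Evaluate Δρ/ρ₀ = −αΔT + βΔS across each adjacent pair:
  114–165 m: −αΔT+βΔS = −(2.4 × 10⁻⁴)(+1.6)+(7.6 × 10⁻⁴)(+0.69) = 1.4 × 10⁻⁴ → stable
  165–185 m: −αΔT+βΔS = −(2.4 × 10⁻⁴)(-2.0)+(7.6 × 10⁻⁴)(-0.26) = 2.8 × 10⁻⁴ → stable
  185–248 m: −αΔT+βΔS = −(2.4 × 10⁻⁴)(+2.4)+(7.6 × 10⁻⁴)(-0.44) = -9.1 × 10⁻⁴ → UNSTABLE
  248–251 m: −αΔT+βΔS = −(2.4 × 10⁻⁴)(-4.0)+(7.6 × 10⁻⁴)(+0.11) = 1.0 × 10⁻³ → stable
The 185–248 m interval has Δρ < 0: lighter water underlies denser water.

185–248 m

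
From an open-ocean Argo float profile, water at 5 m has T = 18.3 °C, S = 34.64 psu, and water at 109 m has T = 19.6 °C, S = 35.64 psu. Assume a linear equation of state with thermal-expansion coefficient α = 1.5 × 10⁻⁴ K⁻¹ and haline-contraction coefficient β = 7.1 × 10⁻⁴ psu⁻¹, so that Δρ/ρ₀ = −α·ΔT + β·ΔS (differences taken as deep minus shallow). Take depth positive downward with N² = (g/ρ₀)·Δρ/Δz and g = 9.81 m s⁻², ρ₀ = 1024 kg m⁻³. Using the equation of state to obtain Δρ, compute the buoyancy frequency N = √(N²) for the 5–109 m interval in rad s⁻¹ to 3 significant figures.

ΔT = +1.3 K, ΔS = +1.00 psu (deep − shallow).
Δρ/ρ₀ = −αΔT + βΔS = -1.95 × 10⁻⁴ + 7.10 × 10⁻⁴ = 5.15 × 10⁻⁴, so Δρ ≈ 0.5274 kg m⁻³.
N² = (g/ρ₀)·Δρ/Δz = g·(Δρ/ρ₀)/Δz = 9.81 × 5.15 × 10⁻⁴ / 104 = 4.8578 × 10⁻⁵ s⁻².
N = √(4.8578 × 10⁻⁵) = 6.9698 × 10⁻³ rad s⁻¹ ≈ 6.97 × 10⁻³ rad s⁻¹.

6.97 × 10⁻³ rad s⁻¹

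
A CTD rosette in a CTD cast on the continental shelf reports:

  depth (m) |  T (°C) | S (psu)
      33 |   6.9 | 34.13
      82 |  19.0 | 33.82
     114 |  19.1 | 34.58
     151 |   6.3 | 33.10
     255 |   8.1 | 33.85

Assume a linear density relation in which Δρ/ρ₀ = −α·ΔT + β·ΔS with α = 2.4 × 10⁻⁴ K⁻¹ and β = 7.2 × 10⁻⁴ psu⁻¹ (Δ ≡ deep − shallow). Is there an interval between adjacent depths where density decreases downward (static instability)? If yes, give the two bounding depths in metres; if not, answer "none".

33–82 m

Evaluate Δρ/ρ₀ = −αΔT + βΔS across each adjacent pair:
  33–82 m: −αΔT+βΔS = −(2.4 × 10⁻⁴)(+12.1)+(7.2 × 10⁻⁴)(-0.31) = -3.1 × 10⁻³ → UNSTABLE
  82–114 m: −αΔT+βΔS = −(2.4 × 10⁻⁴)(+0.1)+(7.2 × 10⁻⁴)(+0.76) = 5.2 × 10⁻⁴ → stable
  114–151 m: −αΔT+βΔS = −(2.4 × 10⁻⁴)(-12.8)+(7.2 × 10⁻⁴)(-1.48) = 2.0 × 10⁻³ → stable
  151–255 m: −αΔT+βΔS = −(2.4 × 10⁻⁴)(+1.8)+(7.2 × 10⁻⁴)(+0.75) = 1.1 × 10⁻⁴ → stable
The 33–82 m interval has Δρ < 0: lighter water underlies denser water.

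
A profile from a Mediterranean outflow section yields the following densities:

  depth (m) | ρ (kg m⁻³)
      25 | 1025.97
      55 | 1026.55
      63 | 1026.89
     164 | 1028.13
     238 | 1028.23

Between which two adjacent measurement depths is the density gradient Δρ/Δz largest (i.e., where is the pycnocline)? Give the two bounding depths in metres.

Compute the density gradient over each adjacent pair:
  25–55 m: Δρ/Δz = 0.58/30 = 0.019 kg m⁻⁴
  55–63 m: Δρ/Δz = 0.34/8 = 0.043 kg m⁻⁴
  63–164 m: Δρ/Δz = 1.24/101 = 0.012 kg m⁻⁴
  164–238 m: Δρ/Δz = 0.10/74 = 1.4 × 10⁻³ kg m⁻⁴
The largest gradient is in the 55–63 m interval — the pycnocline.

55–63 m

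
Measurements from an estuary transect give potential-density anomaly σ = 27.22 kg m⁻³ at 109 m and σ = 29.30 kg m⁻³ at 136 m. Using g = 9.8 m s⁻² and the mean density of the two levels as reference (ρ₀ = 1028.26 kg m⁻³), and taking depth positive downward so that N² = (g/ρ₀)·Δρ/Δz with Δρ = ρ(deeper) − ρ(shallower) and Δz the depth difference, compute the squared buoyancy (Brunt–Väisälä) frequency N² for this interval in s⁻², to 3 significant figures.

7.34 × 10⁻⁴ s⁻²

Δρ = 1029.30 − 1027.22 = 2.08 kg m⁻³ over Δz = 136 − 109 = 27 m.
N² = (9.8/1028.26) × (2.08/27) = 7.3421 × 10⁻⁴ s⁻² ≈ 7.34 × 10⁻⁴ s⁻².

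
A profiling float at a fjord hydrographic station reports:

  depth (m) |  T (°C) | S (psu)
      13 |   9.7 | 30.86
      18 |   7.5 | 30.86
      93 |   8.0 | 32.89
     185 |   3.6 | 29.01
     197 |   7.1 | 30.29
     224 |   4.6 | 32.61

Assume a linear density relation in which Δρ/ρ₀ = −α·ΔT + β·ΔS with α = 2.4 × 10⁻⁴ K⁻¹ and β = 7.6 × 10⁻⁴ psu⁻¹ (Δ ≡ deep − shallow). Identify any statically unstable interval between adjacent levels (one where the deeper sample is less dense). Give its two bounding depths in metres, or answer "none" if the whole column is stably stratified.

Evaluate Δρ/ρ₀ = −αΔT + βΔS across each adjacent pair:
  13–18 m: −αΔT+βΔS = −(2.4 × 10⁻⁴)(-2.2)+(7.6 × 10⁻⁴)(+0.00) = 5.3 × 10⁻⁴ → stable
  18–93 m: −αΔT+βΔS = −(2.4 × 10⁻⁴)(+0.5)+(7.6 × 10⁻⁴)(+2.03) = 1.4 × 10⁻³ → stable
  93–185 m: −αΔT+βΔS = −(2.4 × 10⁻⁴)(-4.4)+(7.6 × 10⁻⁴)(-3.88) = -1.9 × 10⁻³ → UNSTABLE
  185–197 m: −αΔT+βΔS = −(2.4 × 10⁻⁴)(+3.5)+(7.6 × 10⁻⁴)(+1.28) = 1.3 × 10⁻⁴ → stable
  197–224 m: −αΔT+βΔS = −(2.4 × 10⁻⁴)(-2.5)+(7.6 × 10⁻⁴)(+2.32) = 2.4 × 10⁻³ → stable
The 93–185 m interval has Δρ < 0: lighter water underlies denser water.

93–185 m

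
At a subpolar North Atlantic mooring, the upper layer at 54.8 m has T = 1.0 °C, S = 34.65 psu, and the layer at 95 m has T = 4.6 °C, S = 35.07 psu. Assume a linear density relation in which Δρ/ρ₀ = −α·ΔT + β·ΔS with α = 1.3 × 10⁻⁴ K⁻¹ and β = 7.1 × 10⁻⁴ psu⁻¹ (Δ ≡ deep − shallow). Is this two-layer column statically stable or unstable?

unstable

ΔT = 4.6 − 1.0 = +3.6 K and ΔS = 35.07 − 34.65 = +0.42 psu (deep − shallow).
−αΔT = -4.68 × 10⁻⁴; βΔS = 2.982 × 10⁻⁴; sum Δρ/ρ₀ = -1.698 × 10⁻⁴.
Δρ/ρ₀ < 0, so Δρ < 0: deeper water is lighter → statically unstable; the column would overturn.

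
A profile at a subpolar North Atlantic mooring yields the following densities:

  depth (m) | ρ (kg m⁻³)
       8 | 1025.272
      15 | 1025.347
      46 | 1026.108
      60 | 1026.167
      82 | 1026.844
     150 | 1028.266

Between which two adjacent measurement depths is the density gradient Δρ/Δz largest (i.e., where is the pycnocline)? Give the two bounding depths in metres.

60–82 m

Compute the density gradient over each adjacent pair:
  8–15 m: Δρ/Δz = 0.075/7 = 0.011 kg m⁻⁴
  15–46 m: Δρ/Δz = 0.761/31 = 0.025 kg m⁻⁴
  46–60 m: Δρ/Δz = 0.059/14 = 4.2 × 10⁻³ kg m⁻⁴
  60–82 m: Δρ/Δz = 0.677/22 = 0.031 kg m⁻⁴
  82–150 m: Δρ/Δz = 1.422/68 = 0.021 kg m⁻⁴
The largest gradient is in the 60–82 m interval — the pycnocline.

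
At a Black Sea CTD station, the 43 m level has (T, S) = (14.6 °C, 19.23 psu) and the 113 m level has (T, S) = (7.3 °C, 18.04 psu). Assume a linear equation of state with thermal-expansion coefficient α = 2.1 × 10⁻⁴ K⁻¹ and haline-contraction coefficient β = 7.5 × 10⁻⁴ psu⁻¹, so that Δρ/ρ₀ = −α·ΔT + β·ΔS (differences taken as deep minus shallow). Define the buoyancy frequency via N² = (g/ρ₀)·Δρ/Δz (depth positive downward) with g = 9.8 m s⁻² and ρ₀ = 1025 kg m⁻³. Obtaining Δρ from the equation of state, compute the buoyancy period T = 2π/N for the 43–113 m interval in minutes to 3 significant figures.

ΔT = -7.3 K, ΔS = -1.19 psu (deep − shallow).
Δρ/ρ₀ = −αΔT + βΔS = 1.533 × 10⁻³ − 8.925 × 10⁻⁴ = 6.405 × 10⁻⁴, so Δρ ≈ 0.6565 kg m⁻³.
N² = (g/ρ₀)·Δρ/Δz = g·(Δρ/ρ₀)/Δz = 9.8 × 6.405 × 10⁻⁴ / 70 = 8.9670 × 10⁻⁵ s⁻².
N = √(8.9670 × 10⁻⁵) = 9.4694 × 10⁻³ rad s⁻¹ → T = 2π/N = 663.53 s = 11.059 min ≈ 11.1 min.

11.1 min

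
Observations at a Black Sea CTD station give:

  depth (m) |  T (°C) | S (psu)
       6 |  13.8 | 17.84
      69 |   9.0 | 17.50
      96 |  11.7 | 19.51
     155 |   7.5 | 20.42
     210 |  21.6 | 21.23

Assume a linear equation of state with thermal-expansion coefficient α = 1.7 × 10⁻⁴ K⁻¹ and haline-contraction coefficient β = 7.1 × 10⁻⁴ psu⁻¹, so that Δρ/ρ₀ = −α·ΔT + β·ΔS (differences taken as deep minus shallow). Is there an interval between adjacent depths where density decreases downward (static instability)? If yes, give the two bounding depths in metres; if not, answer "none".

Evaluate Δρ/ρ₀ = −αΔT + βΔS across each adjacent pair:
  6–69 m: −αΔT+βΔS = −(1.7 × 10⁻⁴)(-4.8)+(7.1 × 10⁻⁴)(-0.34) = 5.7 × 10⁻⁴ → stable
  69–96 m: −αΔT+βΔS = −(1.7 × 10⁻⁴)(+2.7)+(7.1 × 10⁻⁴)(+2.01) = 9.7 × 10⁻⁴ → stable
  96–155 m: −αΔT+βΔS = −(1.7 × 10⁻⁴)(-4.2)+(7.1 × 10⁻⁴)(+0.91) = 1.4 × 10⁻³ → stable
  155–210 m: −αΔT+βΔS = −(1.7 × 10⁻⁴)(+14.1)+(7.1 × 10⁻⁴)(+0.81) = -1.8 × 10⁻³ → UNSTABLE
The 155–210 m interval has Δρ < 0: lighter water underlies denser water.

155–210 m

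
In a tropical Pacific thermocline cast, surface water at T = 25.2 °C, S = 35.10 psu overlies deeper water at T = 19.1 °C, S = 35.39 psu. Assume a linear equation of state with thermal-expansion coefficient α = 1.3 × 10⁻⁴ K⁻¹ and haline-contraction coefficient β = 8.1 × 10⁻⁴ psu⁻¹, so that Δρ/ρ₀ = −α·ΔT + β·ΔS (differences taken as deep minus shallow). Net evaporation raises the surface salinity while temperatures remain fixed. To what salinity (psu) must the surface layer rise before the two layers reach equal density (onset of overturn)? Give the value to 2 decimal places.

Neutral buoyancy requires −α(T_deep − T_surf) + β(S_deep − S_surf′) = 0.
S_surf′ = S_deep − (α/β)·ΔT = 35.39 − (1.3 × 10⁻⁴/8.1 × 10⁻⁴)·(-6.1) = 36.3690 psu.
Increase required: 36.3690 − 35.10 = 1.2690 psu.

36.37 psu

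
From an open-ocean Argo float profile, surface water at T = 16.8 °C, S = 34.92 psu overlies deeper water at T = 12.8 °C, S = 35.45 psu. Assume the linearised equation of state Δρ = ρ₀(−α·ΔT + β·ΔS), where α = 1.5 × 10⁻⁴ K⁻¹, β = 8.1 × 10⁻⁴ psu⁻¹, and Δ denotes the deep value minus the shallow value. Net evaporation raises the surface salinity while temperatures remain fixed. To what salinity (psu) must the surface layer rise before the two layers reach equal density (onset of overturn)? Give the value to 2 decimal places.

36.19 psu

Neutral buoyancy requires −α(T_deep − T_surf) + β(S_deep − S_surf′) = 0.
S_surf′ = S_deep − (α/β)·ΔT = 35.45 − (1.5 × 10⁻⁴/8.1 × 10⁻⁴)·(-4.0) = 36.1907 psu.
Increase required: 36.1907 − 34.92 = 1.2707 psu.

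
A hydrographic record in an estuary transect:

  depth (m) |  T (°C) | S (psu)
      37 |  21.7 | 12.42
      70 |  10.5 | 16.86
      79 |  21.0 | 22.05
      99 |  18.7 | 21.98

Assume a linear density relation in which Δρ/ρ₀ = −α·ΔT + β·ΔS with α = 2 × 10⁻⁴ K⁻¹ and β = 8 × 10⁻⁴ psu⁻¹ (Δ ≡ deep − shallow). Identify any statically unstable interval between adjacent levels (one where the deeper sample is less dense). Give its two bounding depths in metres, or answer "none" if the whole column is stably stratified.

none

Evaluate Δρ/ρ₀ = −αΔT + βΔS across each adjacent pair:
  37–70 m: −αΔT+βΔS = −(2 × 10⁻⁴)(-11.2)+(8 × 10⁻⁴)(+4.44) = 5.8 × 10⁻³ → stable
  70–79 m: −αΔT+βΔS = −(2 × 10⁻⁴)(+10.5)+(8 × 10⁻⁴)(+5.19) = 2.1 × 10⁻³ → stable
  79–99 m: −αΔT+βΔS = −(2 × 10⁻⁴)(-2.3)+(8 × 10⁻⁴)(-0.07) = 4.0 × 10⁻⁴ → stable
Every interval has Δρ > 0: the column is stably stratified throughout.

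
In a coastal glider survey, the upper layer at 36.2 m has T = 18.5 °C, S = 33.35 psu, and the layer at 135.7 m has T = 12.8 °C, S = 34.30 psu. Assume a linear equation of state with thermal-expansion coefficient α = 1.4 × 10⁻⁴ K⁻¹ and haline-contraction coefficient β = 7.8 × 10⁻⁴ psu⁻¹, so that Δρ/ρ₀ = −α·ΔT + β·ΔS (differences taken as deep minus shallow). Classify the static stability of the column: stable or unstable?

ΔT = 12.8 − 18.5 = -5.7 K and ΔS = 34.30 − 33.35 = +0.95 psu (deep − shallow).
−αΔT = 7.98 × 10⁻⁴; βΔS = 7.41 × 10⁻⁴; sum Δρ/ρ₀ = 1.539 × 10⁻³.
Δρ/ρ₀ > 0, so Δρ > 0: deeper water is denser → statically stable.

stable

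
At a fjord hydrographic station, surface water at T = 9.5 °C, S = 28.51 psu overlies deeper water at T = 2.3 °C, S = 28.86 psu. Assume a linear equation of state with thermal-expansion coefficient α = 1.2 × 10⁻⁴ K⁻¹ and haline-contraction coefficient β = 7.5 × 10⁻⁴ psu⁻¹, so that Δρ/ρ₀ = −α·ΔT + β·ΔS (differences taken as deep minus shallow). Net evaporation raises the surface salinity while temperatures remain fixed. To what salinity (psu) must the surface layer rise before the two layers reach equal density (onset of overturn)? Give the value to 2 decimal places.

30.01 psu

Neutral buoyancy requires −α(T_deep − T_surf) + β(S_deep − S_surf′) = 0.
S_surf′ = S_deep − (α/β)·ΔT = 28.86 − (1.2 × 10⁻⁴/7.5 × 10⁻⁴)·(-7.2) = 30.0120 psu.
Increase required: 30.0120 − 28.51 = 1.5020 psu.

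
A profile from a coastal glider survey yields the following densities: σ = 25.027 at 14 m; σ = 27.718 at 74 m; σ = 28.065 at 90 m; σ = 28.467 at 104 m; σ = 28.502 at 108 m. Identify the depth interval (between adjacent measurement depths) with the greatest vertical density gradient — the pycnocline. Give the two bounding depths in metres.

Compute the density gradient over each adjacent pair:
  14–74 m: Δρ/Δz = 2.691/60 = 0.045 kg m⁻⁴
  74–90 m: Δρ/Δz = 0.347/16 = 0.022 kg m⁻⁴
  90–104 m: Δρ/Δz = 0.402/14 = 0.029 kg m⁻⁴
  104–108 m: Δρ/Δz = 0.035/4 = 8.8 × 10⁻³ kg m⁻⁴
The largest gradient is in the 14–74 m interval — the pycnocline.

14–74 m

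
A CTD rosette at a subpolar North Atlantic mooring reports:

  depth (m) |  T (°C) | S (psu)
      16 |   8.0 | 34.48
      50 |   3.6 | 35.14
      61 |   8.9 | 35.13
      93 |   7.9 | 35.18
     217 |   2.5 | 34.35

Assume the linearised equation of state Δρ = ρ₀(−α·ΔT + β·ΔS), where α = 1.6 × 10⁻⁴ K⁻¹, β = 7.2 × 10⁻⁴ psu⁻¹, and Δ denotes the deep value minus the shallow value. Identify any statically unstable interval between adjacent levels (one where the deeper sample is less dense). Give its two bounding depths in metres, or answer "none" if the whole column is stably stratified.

Evaluate Δρ/ρ₀ = −αΔT + βΔS across each adjacent pair:
  16–50 m: −αΔT+βΔS = −(1.6 × 10⁻⁴)(-4.4)+(7.2 × 10⁻⁴)(+0.66) = 1.2 × 10⁻³ → stable
  50–61 m: −αΔT+βΔS = −(1.6 × 10⁻⁴)(+5.3)+(7.2 × 10⁻⁴)(-0.01) = -8.6 × 10⁻⁴ → UNSTABLE
  61–93 m: −αΔT+βΔS = −(1.6 × 10⁻⁴)(-1.0)+(7.2 × 10⁻⁴)(+0.05) = 2.0 × 10⁻⁴ → stable
  93–217 m: −αΔT+βΔS = −(1.6 × 10⁻⁴)(-5.4)+(7.2 × 10⁻⁴)(-0.83) = 2.7 × 10⁻⁴ → stable
The 50–61 m interval has Δρ < 0: lighter water underlies denser water.

50–61 m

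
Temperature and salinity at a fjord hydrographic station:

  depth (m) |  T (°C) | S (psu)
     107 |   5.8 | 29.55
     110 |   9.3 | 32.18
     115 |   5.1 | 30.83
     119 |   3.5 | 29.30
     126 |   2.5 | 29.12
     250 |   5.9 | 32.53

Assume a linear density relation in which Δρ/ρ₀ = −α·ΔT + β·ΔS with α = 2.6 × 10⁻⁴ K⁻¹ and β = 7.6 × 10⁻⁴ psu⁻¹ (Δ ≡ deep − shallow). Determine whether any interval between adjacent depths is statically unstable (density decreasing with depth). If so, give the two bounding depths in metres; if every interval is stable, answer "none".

115–119 m

Evaluate Δρ/ρ₀ = −αΔT + βΔS across each adjacent pair:
  107–110 m: −αΔT+βΔS = −(2.6 × 10⁻⁴)(+3.5)+(7.6 × 10⁻⁴)(+2.63) = 1.1 × 10⁻³ → stable
  110–115 m: −αΔT+βΔS = −(2.6 × 10⁻⁴)(-4.2)+(7.6 × 10⁻⁴)(-1.35) = 6.6 × 10⁻⁵ → stable
  115–119 m: −αΔT+βΔS = −(2.6 × 10⁻⁴)(-1.6)+(7.6 × 10⁻⁴)(-1.53) = -7.5 × 10⁻⁴ → UNSTABLE
  119–126 m: −αΔT+βΔS = −(2.6 × 10⁻⁴)(-1.0)+(7.6 × 10⁻⁴)(-0.18) = 1.2 × 10⁻⁴ → stable
  126–250 m: −αΔT+βΔS = −(2.6 × 10⁻⁴)(+3.4)+(7.6 × 10⁻⁴)(+3.41) = 1.7 × 10⁻³ → stable
The 115–119 m interval has Δρ < 0: lighter water underlies denser water.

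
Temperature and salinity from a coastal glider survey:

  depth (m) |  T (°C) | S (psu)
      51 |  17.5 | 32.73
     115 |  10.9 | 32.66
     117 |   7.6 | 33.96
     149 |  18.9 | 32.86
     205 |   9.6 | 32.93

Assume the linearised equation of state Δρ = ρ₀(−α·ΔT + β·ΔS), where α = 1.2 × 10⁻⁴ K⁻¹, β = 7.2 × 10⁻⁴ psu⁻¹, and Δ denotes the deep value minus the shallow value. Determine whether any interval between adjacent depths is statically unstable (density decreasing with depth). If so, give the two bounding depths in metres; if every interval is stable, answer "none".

117–149 m

Evaluate Δρ/ρ₀ = −αΔT + βΔS across each adjacent pair:
  51–115 m: −αΔT+βΔS = −(1.2 × 10⁻⁴)(-6.6)+(7.2 × 10⁻⁴)(-0.07) = 7.4 × 10⁻⁴ → stable
  115–117 m: −αΔT+βΔS = −(1.2 × 10⁻⁴)(-3.3)+(7.2 × 10⁻⁴)(+1.30) = 1.3 × 10⁻³ → stable
  117–149 m: −αΔT+βΔS = −(1.2 × 10⁻⁴)(+11.3)+(7.2 × 10⁻⁴)(-1.10) = -2.1 × 10⁻³ → UNSTABLE
  149–205 m: −αΔT+βΔS = −(1.2 × 10⁻⁴)(-9.3)+(7.2 × 10⁻⁴)(+0.07) = 1.2 × 10⁻³ → stable
The 117–149 m interval has Δρ < 0: lighter water underlies denser water.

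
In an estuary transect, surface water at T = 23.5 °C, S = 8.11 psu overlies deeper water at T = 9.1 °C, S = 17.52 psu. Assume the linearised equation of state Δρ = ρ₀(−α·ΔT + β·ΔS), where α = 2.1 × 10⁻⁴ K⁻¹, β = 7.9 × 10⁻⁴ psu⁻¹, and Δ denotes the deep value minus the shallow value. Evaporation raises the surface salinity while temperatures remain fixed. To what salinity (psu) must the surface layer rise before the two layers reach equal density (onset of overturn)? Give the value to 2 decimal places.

Neutral buoyancy requires −α(T_deep − T_surf) + β(S_deep − S_surf′) = 0.
S_surf′ = S_deep − (α/β)·ΔT = 17.52 − (2.1 × 10⁻⁴/7.9 × 10⁻⁴)·(-14.4) = 21.3478 psu.
Increase required: 21.3478 − 8.11 = 13.2378 psu.

21.35 psu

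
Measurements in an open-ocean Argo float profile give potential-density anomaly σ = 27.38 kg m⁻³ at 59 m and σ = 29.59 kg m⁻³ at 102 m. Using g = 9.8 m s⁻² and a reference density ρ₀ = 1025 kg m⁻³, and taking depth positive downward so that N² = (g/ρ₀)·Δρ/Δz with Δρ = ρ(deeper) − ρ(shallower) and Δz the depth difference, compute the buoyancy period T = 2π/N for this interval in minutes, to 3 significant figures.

4.72 min

Δρ = 1029.59 − 1027.38 = 2.21 kg m⁻³ over Δz = 102 − 59 = 43 m.
N² = (9.8/1025) × (2.21/43) = 4.9139 × 10⁻⁴ s⁻².
N = √(4.9139 × 10⁻⁴) = 0.022167 rad s⁻¹, so T = 2π/N = 283.45 s = 4.7242 min ≈ 4.72 min.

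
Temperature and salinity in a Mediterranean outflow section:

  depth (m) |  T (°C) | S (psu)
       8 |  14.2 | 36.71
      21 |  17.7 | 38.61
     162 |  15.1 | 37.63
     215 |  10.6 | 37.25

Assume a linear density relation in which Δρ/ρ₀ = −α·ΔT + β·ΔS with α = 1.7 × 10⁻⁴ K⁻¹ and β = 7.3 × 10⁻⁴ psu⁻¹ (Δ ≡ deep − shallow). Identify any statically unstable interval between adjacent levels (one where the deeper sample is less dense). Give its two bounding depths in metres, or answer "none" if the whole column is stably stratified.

21–162 m

Evaluate Δρ/ρ₀ = −αΔT + βΔS across each adjacent pair:
  8–21 m: −αΔT+βΔS = −(1.7 × 10⁻⁴)(+3.5)+(7.3 × 10⁻⁴)(+1.90) = 7.9 × 10⁻⁴ → stable
  21–162 m: −αΔT+βΔS = −(1.7 × 10⁻⁴)(-2.6)+(7.3 × 10⁻⁴)(-0.98) = -2.7 × 10⁻⁴ → UNSTABLE
  162–215 m: −αΔT+βΔS = −(1.7 × 10⁻⁴)(-4.5)+(7.3 × 10⁻⁴)(-0.38) = 4.9 × 10⁻⁴ → stable
The 21–162 m interval has Δρ < 0: lighter water underlies denser water.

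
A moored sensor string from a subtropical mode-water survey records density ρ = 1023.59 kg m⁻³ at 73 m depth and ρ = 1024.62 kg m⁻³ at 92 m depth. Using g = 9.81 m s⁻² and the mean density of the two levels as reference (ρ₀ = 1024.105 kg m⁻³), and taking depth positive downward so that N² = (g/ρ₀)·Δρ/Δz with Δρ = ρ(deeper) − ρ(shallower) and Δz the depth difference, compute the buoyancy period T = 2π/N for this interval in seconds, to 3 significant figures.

276 s

Δρ = 1024.62 − 1023.59 = 1.03 kg m⁻³ over Δz = 92 − 73 = 19 m.
N² = (9.81/1024.105) × (1.03/19) = 5.1929 × 10⁻⁴ s⁻².
N = √(5.1929 × 10⁻⁴) = 0.022788 rad s⁻¹, so T = 2π/N = 275.72 s ≈ 276 s.
Since Δρ > 0 the layer is stably stratified.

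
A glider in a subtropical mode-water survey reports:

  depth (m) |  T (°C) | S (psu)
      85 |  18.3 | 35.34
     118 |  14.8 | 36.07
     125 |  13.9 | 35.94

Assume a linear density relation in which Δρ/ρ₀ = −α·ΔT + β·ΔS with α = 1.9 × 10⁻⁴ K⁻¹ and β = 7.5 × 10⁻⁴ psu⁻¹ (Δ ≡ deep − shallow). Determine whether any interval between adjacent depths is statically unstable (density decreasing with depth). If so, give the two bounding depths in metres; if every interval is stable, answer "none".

Evaluate Δρ/ρ₀ = −αΔT + βΔS across each adjacent pair:
  85–118 m: −αΔT+βΔS = −(1.9 × 10⁻⁴)(-3.5)+(7.5 × 10⁻⁴)(+0.73) = 1.2 × 10⁻³ → stable
  118–125 m: −αΔT+βΔS = −(1.9 × 10⁻⁴)(-0.9)+(7.5 × 10⁻⁴)(-0.13) = 7.3 × 10⁻⁵ → stable
Every interval has Δρ > 0: the column is stably stratified throughout.

none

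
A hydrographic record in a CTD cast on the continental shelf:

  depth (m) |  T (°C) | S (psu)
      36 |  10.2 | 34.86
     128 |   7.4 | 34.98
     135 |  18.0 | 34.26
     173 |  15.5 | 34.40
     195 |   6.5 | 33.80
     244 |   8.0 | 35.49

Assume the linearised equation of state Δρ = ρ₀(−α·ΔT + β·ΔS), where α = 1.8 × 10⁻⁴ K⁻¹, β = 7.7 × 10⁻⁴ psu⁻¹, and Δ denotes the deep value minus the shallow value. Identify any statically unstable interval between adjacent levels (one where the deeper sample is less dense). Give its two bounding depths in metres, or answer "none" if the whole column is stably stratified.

Evaluate Δρ/ρ₀ = −αΔT + βΔS across each adjacent pair:
  36–128 m: −αΔT+βΔS = −(1.8 × 10⁻⁴)(-2.8)+(7.7 × 10⁻⁴)(+0.12) = 6.0 × 10⁻⁴ → stable
  128–135 m: −αΔT+βΔS = −(1.8 × 10⁻⁴)(+10.6)+(7.7 × 10⁻⁴)(-0.72) = -2.5 × 10⁻³ → UNSTABLE
  135–173 m: −αΔT+βΔS = −(1.8 × 10⁻⁴)(-2.5)+(7.7 × 10⁻⁴)(+0.14) = 5.6 × 10⁻⁴ → stable
  173–195 m: −αΔT+βΔS = −(1.8 × 10⁻⁴)(-9.0)+(7.7 × 10⁻⁴)(-0.60) = 1.2 × 10⁻³ → stable
  195–244 m: −αΔT+βΔS = −(1.8 × 10⁻⁴)(+1.5)+(7.7 × 10⁻⁴)(+1.69) = 1.0 × 10⁻³ → stable
The 128–135 m interval has Δρ < 0: lighter water underlies denser water.

128–135 m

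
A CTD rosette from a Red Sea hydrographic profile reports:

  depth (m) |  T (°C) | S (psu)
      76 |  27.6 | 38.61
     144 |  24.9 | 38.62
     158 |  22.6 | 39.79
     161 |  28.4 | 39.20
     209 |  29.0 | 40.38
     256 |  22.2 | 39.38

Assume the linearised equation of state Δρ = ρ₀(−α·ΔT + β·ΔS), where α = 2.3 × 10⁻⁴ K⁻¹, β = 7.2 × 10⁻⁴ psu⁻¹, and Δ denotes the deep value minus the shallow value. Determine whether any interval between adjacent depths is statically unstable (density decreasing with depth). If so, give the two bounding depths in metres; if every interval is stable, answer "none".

Evaluate Δρ/ρ₀ = −αΔT + βΔS across each adjacent pair:
  76–144 m: −αΔT+βΔS = −(2.3 × 10⁻⁴)(-2.7)+(7.2 × 10⁻⁴)(+0.01) = 6.3 × 10⁻⁴ → stable
  144–158 m: −αΔT+βΔS = −(2.3 × 10⁻⁴)(-2.3)+(7.2 × 10⁻⁴)(+1.17) = 1.4 × 10⁻³ → stable
  158–161 m: −αΔT+βΔS = −(2.3 × 10⁻⁴)(+5.8)+(7.2 × 10⁻⁴)(-0.59) = -1.8 × 10⁻³ → UNSTABLE
  161–209 m: −αΔT+βΔS = −(2.3 × 10⁻⁴)(+0.6)+(7.2 × 10⁻⁴)(+1.18) = 7.1 × 10⁻⁴ → stable
  209–256 m: −αΔT+βΔS = −(2.3 × 10⁻⁴)(-6.8)+(7.2 × 10⁻⁴)(-1.00) = 8.4 × 10⁻⁴ → stable
The 158–161 m interval has Δρ < 0: lighter water underlies denser water.

158–161 m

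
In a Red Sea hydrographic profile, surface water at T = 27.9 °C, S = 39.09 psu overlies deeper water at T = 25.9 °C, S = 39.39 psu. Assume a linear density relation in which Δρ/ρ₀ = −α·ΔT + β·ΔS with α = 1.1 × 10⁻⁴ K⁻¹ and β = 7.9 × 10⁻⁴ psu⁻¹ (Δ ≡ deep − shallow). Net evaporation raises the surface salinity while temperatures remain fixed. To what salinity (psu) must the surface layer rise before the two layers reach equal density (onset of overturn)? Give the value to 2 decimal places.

Neutral buoyancy requires −α(T_deep − T_surf) + β(S_deep − S_surf′) = 0.
S_surf′ = S_deep − (α/β)·ΔT = 39.39 − (1.1 × 10⁻⁴/7.9 × 10⁻⁴)·(-2.0) = 39.6685 psu.
Increase required: 39.6685 − 39.09 = 0.5785 psu.

39.67 psu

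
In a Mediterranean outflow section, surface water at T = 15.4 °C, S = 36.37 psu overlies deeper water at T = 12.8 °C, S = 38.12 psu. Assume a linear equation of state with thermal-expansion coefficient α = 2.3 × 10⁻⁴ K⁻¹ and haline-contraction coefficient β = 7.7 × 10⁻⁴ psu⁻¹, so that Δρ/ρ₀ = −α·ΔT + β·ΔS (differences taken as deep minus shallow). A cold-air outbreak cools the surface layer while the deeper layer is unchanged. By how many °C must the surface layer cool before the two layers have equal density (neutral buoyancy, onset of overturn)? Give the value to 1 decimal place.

Neutral buoyancy requires Δρ = 0, i.e. −α(T_deep − T_surf′) + β(S_deep − S_surf) = 0.
T_surf′ = T_deep − (β/α)·ΔS = 12.8 − (7.7 × 10⁻⁴/2.3 × 10⁻⁴)·(+1.75) = 6.941 °C.
Cooling required: 15.4 − (6.941) = 8.459 °C.

8.5 °C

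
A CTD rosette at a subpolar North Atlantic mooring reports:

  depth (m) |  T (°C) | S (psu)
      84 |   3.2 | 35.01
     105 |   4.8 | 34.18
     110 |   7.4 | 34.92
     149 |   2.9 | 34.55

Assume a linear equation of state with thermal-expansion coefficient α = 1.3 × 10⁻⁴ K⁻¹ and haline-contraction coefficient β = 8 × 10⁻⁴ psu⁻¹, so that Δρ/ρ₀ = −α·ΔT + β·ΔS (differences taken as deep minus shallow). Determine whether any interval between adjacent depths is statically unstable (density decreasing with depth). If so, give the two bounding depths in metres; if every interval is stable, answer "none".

84–105 m

Evaluate Δρ/ρ₀ = −αΔT + βΔS across each adjacent pair:
  84–105 m: −αΔT+βΔS = −(1.3 × 10⁻⁴)(+1.6)+(8 × 10⁻⁴)(-0.83) = -8.7 × 10⁻⁴ → UNSTABLE
  105–110 m: −αΔT+βΔS = −(1.3 × 10⁻⁴)(+2.6)+(8 × 10⁻⁴)(+0.74) = 2.5 × 10⁻⁴ → stable
  110–149 m: −αΔT+βΔS = −(1.3 × 10⁻⁴)(-4.5)+(8 × 10⁻⁴)(-0.37) = 2.9 × 10⁻⁴ → stable
The 84–105 m interval has Δρ < 0: lighter water underlies denser water.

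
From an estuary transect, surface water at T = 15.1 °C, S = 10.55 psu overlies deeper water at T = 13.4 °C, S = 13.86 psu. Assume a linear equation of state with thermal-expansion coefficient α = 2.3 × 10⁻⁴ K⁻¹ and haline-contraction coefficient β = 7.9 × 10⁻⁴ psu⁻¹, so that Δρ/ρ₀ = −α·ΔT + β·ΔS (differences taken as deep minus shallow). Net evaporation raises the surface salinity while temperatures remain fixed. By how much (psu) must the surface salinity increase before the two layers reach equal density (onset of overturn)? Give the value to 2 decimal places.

3.80 psu

Neutral buoyancy requires −α(T_deep − T_surf) + β(S_deep − S_surf′) = 0.
S_surf′ = S_deep − (α/β)·ΔT = 13.86 − (2.3 × 10⁻⁴/7.9 × 10⁻⁴)·(-1.7) = 14.3549 psu.
Increase required: 14.3549 − 10.55 = 3.8049 psu.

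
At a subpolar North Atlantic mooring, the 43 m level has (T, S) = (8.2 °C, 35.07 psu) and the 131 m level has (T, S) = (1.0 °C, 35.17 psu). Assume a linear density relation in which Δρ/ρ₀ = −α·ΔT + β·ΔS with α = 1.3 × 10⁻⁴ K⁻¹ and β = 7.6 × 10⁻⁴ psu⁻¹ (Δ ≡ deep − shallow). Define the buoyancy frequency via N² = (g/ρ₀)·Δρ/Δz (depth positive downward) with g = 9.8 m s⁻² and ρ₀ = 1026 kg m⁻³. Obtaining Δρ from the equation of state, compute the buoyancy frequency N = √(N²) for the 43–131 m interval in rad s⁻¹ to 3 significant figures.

ΔT = -7.2 K, ΔS = +0.10 psu (deep − shallow).
Δρ/ρ₀ = −αΔT + βΔS = 9.36 × 10⁻⁴ + 7.60 × 10⁻⁵ = 1.012 × 10⁻³, so Δρ ≈ 1.038 kg m⁻³.
N² = (g/ρ₀)·Δρ/Δz = g·(Δρ/ρ₀)/Δz = 9.8 × 1.012 × 10⁻³ / 88 = 1.1270 × 10⁻⁴ s⁻².
N = √(1.1270 × 10⁻⁴) = 0.010616 rad s⁻¹ ≈ 0.0106 rad s⁻¹.

0.0106 rad s⁻¹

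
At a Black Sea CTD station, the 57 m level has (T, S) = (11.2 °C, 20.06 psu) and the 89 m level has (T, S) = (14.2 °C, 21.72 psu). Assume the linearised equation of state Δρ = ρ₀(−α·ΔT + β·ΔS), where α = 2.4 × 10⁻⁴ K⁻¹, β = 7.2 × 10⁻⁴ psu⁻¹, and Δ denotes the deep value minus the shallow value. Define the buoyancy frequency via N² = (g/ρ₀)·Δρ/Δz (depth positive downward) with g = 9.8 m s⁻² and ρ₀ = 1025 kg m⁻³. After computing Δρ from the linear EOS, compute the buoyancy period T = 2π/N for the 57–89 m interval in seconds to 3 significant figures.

ΔT = +3.0 K, ΔS = +1.66 psu (deep − shallow).
Δρ/ρ₀ = −αΔT + βΔS = -7.20 × 10⁻⁴ + 1.1952 × 10⁻³ = 4.752 × 10⁻⁴, so Δρ ≈ 0.4871 kg m⁻³.
N² = (g/ρ₀)·Δρ/Δz = g·(Δρ/ρ₀)/Δz = 9.8 × 4.752 × 10⁻⁴ / 32 = 1.4553 × 10⁻⁴ s⁻².
N = √(1.4553 × 10⁻⁴) = 0.012064 rad s⁻¹ → T = 2π/N = 520.82 s ≈ 521 s.

521 s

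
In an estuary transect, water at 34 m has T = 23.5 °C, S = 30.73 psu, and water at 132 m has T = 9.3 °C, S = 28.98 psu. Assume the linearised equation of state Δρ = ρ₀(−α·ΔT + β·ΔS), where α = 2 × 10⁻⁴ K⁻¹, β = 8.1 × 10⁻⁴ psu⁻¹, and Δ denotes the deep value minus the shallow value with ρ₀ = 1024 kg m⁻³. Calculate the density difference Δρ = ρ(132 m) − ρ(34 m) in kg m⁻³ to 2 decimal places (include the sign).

ΔT = -14.2 K, ΔS = -1.75 psu (deep − shallow).
Δρ/ρ₀ = −(2 × 10⁻⁴)(-14.2) + (8.1 × 10⁻⁴)(-1.75) = 1.4225 × 10⁻³.
Δρ = 1024 × (1.4225 × 10⁻³) = +1.46 kg m⁻³.
Positive Δρ: denser below, stable.

+1.46 kg m⁻³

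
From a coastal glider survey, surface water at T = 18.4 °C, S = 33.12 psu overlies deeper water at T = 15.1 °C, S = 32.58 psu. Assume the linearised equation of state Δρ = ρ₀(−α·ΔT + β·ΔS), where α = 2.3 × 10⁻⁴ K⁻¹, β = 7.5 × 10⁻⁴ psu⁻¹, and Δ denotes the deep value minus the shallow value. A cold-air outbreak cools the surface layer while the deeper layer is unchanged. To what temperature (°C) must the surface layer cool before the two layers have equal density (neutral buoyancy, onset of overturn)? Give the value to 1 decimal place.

Neutral buoyancy requires Δρ = 0, i.e. −α(T_deep − T_surf′) + β(S_deep − S_surf) = 0.
T_surf′ = T_deep − (β/α)·ΔS = 15.1 − (7.5 × 10⁻⁴/2.3 × 10⁻⁴)·(-0.54) = 16.861 °C.
Cooling required: 18.4 − (16.861) = 1.539 °C.

16.9 °C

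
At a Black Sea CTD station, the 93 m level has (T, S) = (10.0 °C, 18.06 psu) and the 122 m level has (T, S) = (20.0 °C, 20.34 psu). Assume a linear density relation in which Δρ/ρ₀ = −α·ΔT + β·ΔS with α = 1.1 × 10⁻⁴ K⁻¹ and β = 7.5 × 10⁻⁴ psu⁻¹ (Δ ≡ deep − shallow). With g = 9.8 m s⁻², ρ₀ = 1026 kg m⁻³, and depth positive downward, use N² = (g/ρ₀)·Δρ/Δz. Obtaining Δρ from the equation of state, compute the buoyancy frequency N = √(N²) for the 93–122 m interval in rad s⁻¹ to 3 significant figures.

ΔT = +10.0 K, ΔS = +2.28 psu (deep − shallow).
Δρ/ρ₀ = −αΔT + βΔS = -1.10 × 10⁻³ + 1.71 × 10⁻³ = 6.10 × 10⁻⁴, so Δρ ≈ 0.6259 kg m⁻³.
N² = (g/ρ₀)·Δρ/Δz = g·(Δρ/ρ₀)/Δz = 9.8 × 6.10 × 10⁻⁴ / 29 = 2.0614 × 10⁻⁴ s⁻².
N = √(2.0614 × 10⁻⁴) = 0.014358 rad s⁻¹ ≈ 0.0144 rad s⁻¹.

0.0144 rad s⁻¹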